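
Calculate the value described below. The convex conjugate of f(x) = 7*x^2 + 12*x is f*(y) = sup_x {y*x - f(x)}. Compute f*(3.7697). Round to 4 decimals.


f*(y) = sup_x {y*x - a*x^2 - b*x} = sup_x {(y-b)*x - a*x^2}
FOC: (y - b) - 2a*x = 0 => x* = (y - b)/(2a)
x* = (3.7697 - 12)/(2*7) = -0.5879
f*(3.7697) = (y-b)^2/(4a) = (3.7697 - 12)^2/(4*7)
= 67.7378/28 = 2.4192


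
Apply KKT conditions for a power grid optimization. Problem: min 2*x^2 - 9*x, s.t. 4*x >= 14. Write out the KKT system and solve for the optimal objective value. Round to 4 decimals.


Step 1: Try lambda = 0 (constraint inactive).
x_unc = 9/(2*2) = 2.25
Check: 4*2.25 = 9.0 < 14 -- violated!
Step 2: Constraint must be active: 4*x = 14
x* = 14/4 = 3.5
lambda = (2*2*3.5 - 9)/4 = 1.25
Step 3: Compute optimal value.
f(x*) = 2*3.5^2 - 9*3.5 = -7.0


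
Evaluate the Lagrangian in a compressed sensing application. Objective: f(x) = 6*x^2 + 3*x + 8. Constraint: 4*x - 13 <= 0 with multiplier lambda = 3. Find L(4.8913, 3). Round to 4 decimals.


Step 1: Evaluate f(x).
f(4.8913) = 6*4.8913^2 + 3*4.8913 + 8 = 166.2228
Step 2: Evaluate g(x).
g(4.8913) = 4*4.8913 - 13 = 6.5652
Step 3: Compute Lagrangian.
L = 166.2228 + 3*6.5652 = 185.9184


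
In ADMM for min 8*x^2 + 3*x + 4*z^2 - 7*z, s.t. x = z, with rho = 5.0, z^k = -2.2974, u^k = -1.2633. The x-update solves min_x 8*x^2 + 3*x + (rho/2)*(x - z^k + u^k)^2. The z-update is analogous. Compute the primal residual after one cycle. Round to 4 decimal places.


ADMM iteration with rho = 5.0, z^k = -2.2974, u^k = -1.2633
Step 1: x-update.
Minimize 8*x^2 + 3*x + (5.0/2)*(x + 2.2974 - 1.2633)^2
FOC: (2*8 + 5.0)*x = -3 + 5.0*(-2.2974 + 1.2633)
x^{k+1} = -0.3891
Step 2: z-update.
Minimize 4*z^2 - 7*z + (5.0/2)*(-0.3891 - z - 1.2633)^2
FOC: (2*4 + 5.0)*z = 7 + 5.0*(-0.3891 - 1.2633)
z^{k+1} = -0.0971
Step 3: u-update.
u^{k+1} = -1.2633 - 0.3891 + 0.0971 = -1.5553
Step 4: Primal residual = |-0.3891 + 0.0971| = 0.292


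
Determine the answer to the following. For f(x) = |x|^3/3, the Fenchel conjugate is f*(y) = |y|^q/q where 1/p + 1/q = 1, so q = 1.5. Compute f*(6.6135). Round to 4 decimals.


The conjugate exponent q satisfies 1/p + 1/q = 1.
p = 3, so q = 3/(3 - 1) = 1.5
|y|^q = 6.6135^1.5 = 17.0078
f*(6.6135) = 17.0078 / 1.5 = 11.3385


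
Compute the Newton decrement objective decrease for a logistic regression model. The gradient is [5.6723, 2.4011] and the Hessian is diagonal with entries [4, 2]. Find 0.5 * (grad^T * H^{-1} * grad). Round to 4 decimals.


Step 1: H is diagonal, so H^(-1) * g = [1.4181, 1.2006].
Step 2: g^T H^(-1) g = sum_i g_i^2 / H_ii
  = (5.6723)^2/4 + (2.4011)^2/2
  = 8.0437 + 2.8826 = 10.9264
Step 3: Objective decrease = 0.5 * g^T H^(-1) g = 5.4632


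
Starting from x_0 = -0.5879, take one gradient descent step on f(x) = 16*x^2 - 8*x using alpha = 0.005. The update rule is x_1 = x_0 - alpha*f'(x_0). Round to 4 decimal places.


We compute the gradient at x_0 and apply the update.
f'(x) = 32*x - 8
f'(-0.5879) = 32*-0.5879 - 8 = -26.8128
x_1 = -0.5879 - 0.005*-26.8128 = -0.4538


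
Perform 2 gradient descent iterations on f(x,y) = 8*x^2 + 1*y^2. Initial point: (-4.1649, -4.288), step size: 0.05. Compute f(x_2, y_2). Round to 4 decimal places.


Gradient descent on f(x,y) = 8*x^2 + 1*y^2.
Starting point: (-4.1649, -4.288), alpha = 0.05
Step 1: grad_x = 2*8*-4.1649 = -66.6384, grad_y = 2*1*-4.288 = -8.576
  x_1 = -4.1649 - 0.05*-66.6384 = -0.833
  y_1 = -4.288 - 0.05*-8.576 = -3.8592
Step 2: grad_x = 2*8*-0.833 = -13.3277, grad_y = 2*1*-3.8592 = -7.7184
  x_2 = -0.833 - 0.05*-13.3277 = -0.1666
  y_2 = -3.8592 - 0.05*-7.7184 = -3.4733
f(-0.1666, -3.4733) = 8*(-0.1666)^2 + 1*(-3.4733)^2 = 12.2857


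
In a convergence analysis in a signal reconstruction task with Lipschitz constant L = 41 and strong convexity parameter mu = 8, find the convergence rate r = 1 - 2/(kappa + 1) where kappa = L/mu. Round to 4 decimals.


Step 1: Compute the condition number.
kappa = L/mu = 41/8 = 5.125
Step 2: Compute the convergence rate.
r = 1 - 2/(kappa + 1) = 1 - 2*mu/(L + mu) = (L - mu)/(L + mu) = 33/49 = 0.6735


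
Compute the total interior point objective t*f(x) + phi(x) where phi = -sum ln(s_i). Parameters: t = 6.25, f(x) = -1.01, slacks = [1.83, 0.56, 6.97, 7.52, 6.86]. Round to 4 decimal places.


Step 1: Compute log-barrier.
ln values: [0.6043, -0.5798, 1.9416, 2.0176, 1.9257]
phi = -(0.6043 - 0.5798 + 1.9416 + 2.0176 + 1.9257) = -5.9094
Step 2: Compute augmented objective.
t*f(x) = 6.25*-1.01 = -6.3125
Total = -6.3125 - 5.9094 = -12.2219


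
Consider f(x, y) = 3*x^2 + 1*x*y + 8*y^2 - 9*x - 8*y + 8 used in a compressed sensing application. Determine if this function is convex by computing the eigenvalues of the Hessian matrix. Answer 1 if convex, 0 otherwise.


The Hessian of f(x,y) = 3*x^2 + 1*x*y + 8*y^2 - 9*x - 8*y + 8 is:
H = [[6, 1], [1, 16]]
Trace = 6 + 16 = 22
Determinant = 6*16 - (1)^2 = 95
Discriminant = (22)^2 - 4*95 = 104.0
Eigenvalues: lambda_1 = 5.901, lambda_2 = 16.099
The function is convex.

1


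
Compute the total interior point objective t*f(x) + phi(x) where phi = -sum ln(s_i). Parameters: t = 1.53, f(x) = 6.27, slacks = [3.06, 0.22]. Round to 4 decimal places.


Step 1: Compute log-barrier.
ln values: [1.1184, -1.5141]
phi = -(1.1184 - 1.5141) = 0.3957
Step 2: Compute augmented objective.
t*f(x) = 1.53*6.27 = 9.5931
Total = 9.5931 + 0.3957 = 9.9888


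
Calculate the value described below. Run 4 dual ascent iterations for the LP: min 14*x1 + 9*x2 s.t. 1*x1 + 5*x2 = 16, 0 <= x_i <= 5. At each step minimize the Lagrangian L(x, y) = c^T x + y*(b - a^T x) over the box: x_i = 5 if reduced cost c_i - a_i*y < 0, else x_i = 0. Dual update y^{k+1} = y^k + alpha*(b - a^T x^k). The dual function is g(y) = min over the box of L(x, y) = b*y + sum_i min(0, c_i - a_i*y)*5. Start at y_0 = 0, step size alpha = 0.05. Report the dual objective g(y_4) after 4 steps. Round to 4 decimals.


Dual ascent for LP: min 14*x1 + 9*x2, 1*x1 + 5*x2 = 16, 0 <= x_i <= 5
Step 1: y^k = 0.0, reduced costs: (14.0, 9.0)
  x^k = (0.0, 0.0), subgradient = b - a^T x = 16.0
  y^{k+1} = 0.0 + 0.05*16.0 = 0.8
Step 2: y^k = 0.8, reduced costs: (13.2, 5.0)
  x^k = (0.0, 0.0), subgradient = b - a^T x = 16.0
  y^{k+1} = 0.8 + 0.05*16.0 = 1.6
Step 3: y^k = 1.6, reduced costs: (12.4, 1.0)
  x^k = (0.0, 0.0), subgradient = b - a^T x = 16.0
  y^{k+1} = 1.6 + 0.05*16.0 = 2.4
Step 4: y^k = 2.4, reduced costs: (11.6, -3.0)
  x^k = (0.0, 5.0), subgradient = b - a^T x = -9.0
  y^{k+1} = 2.4 + 0.05*-9.0 = 1.95
Dual objective at y_4 = 1.95: reduced costs (12.05, -0.75), box minimizer x = (0.0, 5.0)
g(y_4) = b*y + (c1 - a1*y)*x1 + (c2 - a2*y)*x2 = 16*1.95 + 12.05*0.0 + (-0.75)*5.0 = 31.2 + 0.0 - 3.75 = 27.45


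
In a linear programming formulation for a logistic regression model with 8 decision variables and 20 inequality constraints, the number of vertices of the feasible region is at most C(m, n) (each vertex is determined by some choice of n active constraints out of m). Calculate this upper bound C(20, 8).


Each vertex corresponds to some choice of n active constraints out of m, so the number of vertices is at most C(m, n) = m! / (n!(m-n)!).
m = 20, n = 8
Numerator: 20 * 19 * 18 * 17 * 16 * 15 * 14 * 13
Denominator: 8! = 40320
C(20, 8) = 125970


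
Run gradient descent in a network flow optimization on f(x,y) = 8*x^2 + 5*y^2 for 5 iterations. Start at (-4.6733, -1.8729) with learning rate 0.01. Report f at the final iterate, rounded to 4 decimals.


Gradient descent on f(x,y) = 8*x^2 + 5*y^2.
Starting point: (-4.6733, -1.8729), alpha = 0.01
Step 1: grad_x = 2*8*-4.6733 = -74.7728, grad_y = 2*5*-1.8729 = -18.729
  x_1 = -4.6733 - 0.01*-74.7728 = -3.9256
  y_1 = -1.8729 - 0.01*-18.729 = -1.6856
Step 2: grad_x = 2*8*-3.9256 = -62.8092, grad_y = 2*5*-1.6856 = -16.8561
  x_2 = -3.9256 - 0.01*-62.8092 = -3.2975
  y_2 = -1.6856 - 0.01*-16.8561 = -1.517
Step 3: grad_x = 2*8*-3.2975 = -52.7597, grad_y = 2*5*-1.517 = -15.1705
  x_3 = -3.2975 - 0.01*-52.7597 = -2.7699
  y_3 = -1.517 - 0.01*-15.1705 = -1.3653
Step 4: grad_x = 2*8*-2.7699 = -44.3181, grad_y = 2*5*-1.3653 = -13.6534
  x_4 = -2.7699 - 0.01*-44.3181 = -2.3267
  y_4 = -1.3653 - 0.01*-13.6534 = -1.2288
Step 5: grad_x = 2*8*-2.3267 = -37.2272, grad_y = 2*5*-1.2288 = -12.2881
  x_5 = -2.3267 - 0.01*-37.2272 = -1.9544
  y_5 = -1.2288 - 0.01*-12.2881 = -1.1059
f(-1.9544, -1.1059) = 8*(-1.9544)^2 + 5*(-1.1059)^2 = 36.6738


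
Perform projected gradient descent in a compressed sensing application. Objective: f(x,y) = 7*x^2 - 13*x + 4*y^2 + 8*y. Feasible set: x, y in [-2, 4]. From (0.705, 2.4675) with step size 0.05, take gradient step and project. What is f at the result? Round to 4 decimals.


Step 1: Compute gradient at (0.705, 2.4675).
grad_x = 2*7*0.705 - 13 = -3.13
grad_y = 2*4*2.4675 + 8 = 27.74
Step 2: Gradient step.
x_raw = 0.705 - 0.05*-3.13 = 0.8615
y_raw = 2.4675 - 0.05*27.74 = 1.0805
Step 3: Project onto [-2, 4].
x_proj = clip(0.8615) = 0.8615
y_proj = clip(1.0805) = 1.0805
Step 4: Evaluate f.
f(0.8615, 1.0805) = 7.3097


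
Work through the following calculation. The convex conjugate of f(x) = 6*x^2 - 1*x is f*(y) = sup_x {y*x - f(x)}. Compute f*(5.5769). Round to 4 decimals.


f*(y) = sup_x {y*x - a*x^2 - b*x} = sup_x {(y-b)*x - a*x^2}
FOC: (y - b) - 2a*x = 0 => x* = (y - b)/(2a)
x* = (5.5769 + 1)/(2*6) = 0.5481
f*(5.5769) = (y-b)^2/(4a) = (5.5769 + 1)^2/(4*6)
= 43.2556/24 = 1.8023


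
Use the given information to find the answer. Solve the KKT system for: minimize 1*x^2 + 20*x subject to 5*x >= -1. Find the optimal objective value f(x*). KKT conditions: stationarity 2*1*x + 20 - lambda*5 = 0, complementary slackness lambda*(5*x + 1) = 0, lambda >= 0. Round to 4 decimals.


Step 1: Try lambda = 0 (constraint inactive).
x_unc = -20/(2*1) = -10.0
Check: 5*-10.0 = -50.0 < -1 -- violated!
Step 2: Constraint must be active: 5*x = -1
x* = -1/5 = -0.2
lambda = (2*1*(-0.2) + 20)/5 = 3.92
Step 3: Compute optimal value.
f(x*) = 1*(-0.2)^2 + 20*(-0.2) = -3.96


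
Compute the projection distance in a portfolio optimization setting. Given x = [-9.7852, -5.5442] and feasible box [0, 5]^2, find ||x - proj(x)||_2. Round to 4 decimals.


Project each component onto [0, 5].
clip(-9.7852) = 0.0, clip(-5.5442) = 0.0
Projection = [0.0, 0.0]
Squared diffs: [95.7501, 30.7382]
Distance = sqrt(126.4883) = 11.2467


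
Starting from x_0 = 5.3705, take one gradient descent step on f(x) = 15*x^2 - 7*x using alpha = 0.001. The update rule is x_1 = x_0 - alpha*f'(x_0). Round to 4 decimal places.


We compute the gradient at x_0 and apply the update.
f'(x) = 30*x - 7
f'(5.3705) = 30*5.3705 - 7 = 154.115
x_1 = 5.3705 - 0.001*154.115 = 5.2164


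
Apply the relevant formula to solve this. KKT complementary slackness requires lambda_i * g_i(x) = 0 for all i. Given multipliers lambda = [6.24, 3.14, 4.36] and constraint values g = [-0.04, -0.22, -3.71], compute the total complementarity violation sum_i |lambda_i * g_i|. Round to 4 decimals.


KKT complementary slackness check:
lambda_1 * g_1 = 6.24 * -0.04 = -0.2496
lambda_2 * g_2 = 3.14 * -0.22 = -0.6908
lambda_3 * g_3 = 4.36 * -3.71 = -16.1756
Total violation = 0.2496 + 0.6908 + 16.1756 = 17.116


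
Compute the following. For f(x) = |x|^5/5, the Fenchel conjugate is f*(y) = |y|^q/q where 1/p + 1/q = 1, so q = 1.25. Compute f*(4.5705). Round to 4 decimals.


The conjugate exponent q satisfies 1/p + 1/q = 1.
p = 5, so q = 5/(5 - 1) = 1.25
|y|^q = 4.5705^1.25 = 6.6827
f*(4.5705) = 6.6827 / 1.25 = 5.3462


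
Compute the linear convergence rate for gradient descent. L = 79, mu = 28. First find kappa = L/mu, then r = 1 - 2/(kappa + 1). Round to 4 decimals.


Step 1: Compute the condition number.
kappa = L/mu = 79/28 = 2.8214
Step 2: Compute the convergence rate.
r = 1 - 2/(kappa + 1) = 1 - 2*mu/(L + mu) = (L - mu)/(L + mu) = 51/107 = 0.4766


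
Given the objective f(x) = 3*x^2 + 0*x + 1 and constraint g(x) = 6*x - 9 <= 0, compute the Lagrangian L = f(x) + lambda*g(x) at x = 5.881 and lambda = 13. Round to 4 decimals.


Step 1: Evaluate f(x).
f(5.881) = 3*5.881^2 + 0*5.881 + 1 = 104.7585
Step 2: Evaluate g(x).
g(5.881) = 6*5.881 - 9 = 26.286
Step 3: Compute Lagrangian.
L = 104.7585 + 13*26.286 = 446.4765


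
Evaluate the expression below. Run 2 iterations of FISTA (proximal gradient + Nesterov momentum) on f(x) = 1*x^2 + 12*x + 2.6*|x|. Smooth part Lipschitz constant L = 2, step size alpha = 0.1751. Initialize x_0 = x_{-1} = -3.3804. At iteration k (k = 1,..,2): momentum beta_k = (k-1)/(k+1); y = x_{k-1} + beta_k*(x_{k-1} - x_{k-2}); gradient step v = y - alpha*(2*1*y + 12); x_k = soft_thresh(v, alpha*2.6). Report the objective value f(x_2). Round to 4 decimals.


FISTA on f(x) = 1*x^2 + 12*x + 2.6*|x|
L = 2, alpha = 0.1751
Iteration 1: beta = 0.0, y = -3.3804 + 0.0*(-3.3804 + 3.3804) = -3.3804
  grad(y) = 5.2392, v = y - alpha*grad = -4.2978
  prox(v) = soft_thresh(-4.2978, 0.4553) = -3.8425
Iteration 2: beta = 0.3333, y = -3.8425 + 0.3333*(-3.8425 + 3.3804) = -3.9966
  grad(y) = 4.0069, v = y - alpha*grad = -4.6982
  prox(v) = soft_thresh(-4.6982, 0.4553) = -4.2429
f(x_2) = 1*(-4.2429)^2 + 12*(-4.2429) + 2.6*|-4.2429| = -21.8811


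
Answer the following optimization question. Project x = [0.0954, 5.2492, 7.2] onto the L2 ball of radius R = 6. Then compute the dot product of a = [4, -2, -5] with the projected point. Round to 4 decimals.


Step 1: Compute ||x|| (intermediates to 6 decimals).
||x|| = sqrt(0.0954^2 + 5.2492^2 + 7.2^2) = 8.910847
Step 2: Project.
Since ||x|| > R, scale = R/||x|| = 6/8.910847 = 0.673337, proj(x) = scale * x
proj(x) = [0.064236, 3.534481, 4.848026]
Step 3: Dot product.
a^T * proj(x) = 4*0.064236 - 2*3.534481 - 5*4.848026 = -31.0521


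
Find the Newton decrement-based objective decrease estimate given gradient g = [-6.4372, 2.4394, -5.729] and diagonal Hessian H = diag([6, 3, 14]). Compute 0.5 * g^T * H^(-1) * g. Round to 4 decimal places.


Step 1: H is diagonal, so H^(-1) * g = [-1.0729, 0.8131, -0.4092].
Step 2: g^T H^(-1) g = sum_i g_i^2 / H_ii
  = (-6.4372)^2/6 + (2.4394)^2/3 + (-5.729)^2/14
  = 6.9063 + 1.9836 + 2.3444 = 11.2342
Step 3: Objective decrease = 0.5 * g^T H^(-1) g = 5.6171


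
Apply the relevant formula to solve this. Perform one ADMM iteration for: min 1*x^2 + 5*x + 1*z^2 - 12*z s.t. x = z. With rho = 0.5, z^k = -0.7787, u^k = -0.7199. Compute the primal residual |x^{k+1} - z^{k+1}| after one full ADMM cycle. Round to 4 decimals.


ADMM iteration with rho = 0.5, z^k = -0.7787, u^k = -0.7199
Step 1: x-update.
Minimize 1*x^2 + 5*x + (0.5/2)*(x + 0.7787 - 0.7199)^2
FOC: (2*1 + 0.5)*x = -5 + 0.5*(-0.7787 + 0.7199)
x^{k+1} = -2.0118
Step 2: z-update.
Minimize 1*z^2 - 12*z + (0.5/2)*(-2.0118 - z - 0.7199)^2
FOC: (2*1 + 0.5)*z = 12 + 0.5*(-2.0118 - 0.7199)
z^{k+1} = 4.2537
Step 3: u-update.
u^{k+1} = -0.7199 - 2.0118 - 4.2537 = -6.9853
Step 4: Primal residual = |-2.0118 - 4.2537| = 6.2654


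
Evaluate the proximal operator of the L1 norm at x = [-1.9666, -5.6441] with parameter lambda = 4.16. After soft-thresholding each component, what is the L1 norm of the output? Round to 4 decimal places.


Soft-thresholding with lambda = 4.16:
prox(-1.9666) = sign(-1.9666)*max(|-1.9666| - 4.16, 0) = 0.0
prox(-5.6441) = sign(-5.6441)*max(|-5.6441| - 4.16, 0) = -1.4841
prox(x) = [0.0, -1.4841]
||prox(x)||_1 = 0.0 + 1.4841 = 1.4841


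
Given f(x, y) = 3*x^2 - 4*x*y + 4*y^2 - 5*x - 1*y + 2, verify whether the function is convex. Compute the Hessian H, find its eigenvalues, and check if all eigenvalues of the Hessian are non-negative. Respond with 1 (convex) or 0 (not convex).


The Hessian of f(x,y) = 3*x^2 - 4*x*y + 4*y^2 - 5*x - 1*y + 2 is:
H = [[6, -4], [-4, 8]]
Trace = 6 + 8 = 14
Determinant = 6*8 - (-4)^2 = 32
Discriminant = (14)^2 - 4*32 = 68.0
Eigenvalues: lambda_1 = 2.8769, lambda_2 = 11.1231
The function is convex.

1


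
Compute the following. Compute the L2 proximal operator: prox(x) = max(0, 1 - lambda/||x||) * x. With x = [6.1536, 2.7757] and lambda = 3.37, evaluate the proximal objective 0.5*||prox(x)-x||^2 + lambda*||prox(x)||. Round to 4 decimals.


Step 1: Compute ||x||.
||x|| = 6.7507
Step 2: Compute scaling factor.
scale = max(0, 1 - 3.37/6.7507) = 0.5008
Step 3: prox(x) = [3.0817, 1.39]
||prox(x)|| = 3.3807
Step 4: Proximal objective.
0.5*||prox-x||^2 = 5.6785
lambda*||prox|| = 11.393
Total = 17.0712


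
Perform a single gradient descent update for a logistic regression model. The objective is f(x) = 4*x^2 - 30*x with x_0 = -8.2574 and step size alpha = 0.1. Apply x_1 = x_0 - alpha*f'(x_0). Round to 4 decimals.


We compute the gradient at x_0 and apply the update.
f'(x) = 8*x - 30
f'(-8.2574) = 8*-8.2574 - 30 = -96.0592
x_1 = -8.2574 - 0.1*-96.0592 = 1.3485


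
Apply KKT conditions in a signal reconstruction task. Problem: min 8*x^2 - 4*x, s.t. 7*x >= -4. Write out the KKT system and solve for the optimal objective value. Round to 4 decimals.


Step 1: Try lambda = 0 (constraint inactive).
Stationarity: 2*8*x - 4 = 0
x* = 4/(2*8) = 0.25
Check constraint: 7*0.25 = 1.75 >= -4 -- satisfied.
Step 2: Compute optimal value.
f(x*) = 8*0.25^2 - 4*0.25 = -0.5


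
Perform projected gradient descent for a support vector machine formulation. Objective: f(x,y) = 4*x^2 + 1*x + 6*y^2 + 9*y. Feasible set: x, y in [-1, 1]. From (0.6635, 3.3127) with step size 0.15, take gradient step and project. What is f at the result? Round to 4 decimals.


Step 1: Compute gradient at (0.6635, 3.3127).
grad_x = 2*4*0.6635 + 1 = 6.308
grad_y = 2*6*3.3127 + 9 = 48.7524
Step 2: Gradient step.
x_raw = 0.6635 - 0.15*6.308 = -0.2827
y_raw = 3.3127 - 0.15*48.7524 = -4.0002
Step 3: Project onto [-1, 1].
x_proj = clip(-0.2827) = -0.2827
y_proj = clip(-4.0002) = -1.0
Step 4: Evaluate f.
f(-0.2827, -1.0) = -2.963


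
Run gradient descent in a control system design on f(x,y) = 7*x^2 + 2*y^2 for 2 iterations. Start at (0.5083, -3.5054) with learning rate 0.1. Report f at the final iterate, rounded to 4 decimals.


Gradient descent on f(x,y) = 7*x^2 + 2*y^2.
Starting point: (0.5083, -3.5054), alpha = 0.1
Step 1: grad_x = 2*7*0.5083 = 7.1162, grad_y = 2*2*-3.5054 = -14.0216
  x_1 = 0.5083 - 0.1*7.1162 = -0.2033
  y_1 = -3.5054 - 0.1*-14.0216 = -2.1032
Step 2: grad_x = 2*7*-0.2033 = -2.8465, grad_y = 2*2*-2.1032 = -8.413
  x_2 = -0.2033 - 0.1*-2.8465 = 0.0813
  y_2 = -2.1032 - 0.1*-8.413 = -1.2619
f(0.0813, -1.2619) = 7*0.0813^2 + 2*(-1.2619)^2 = 3.2313


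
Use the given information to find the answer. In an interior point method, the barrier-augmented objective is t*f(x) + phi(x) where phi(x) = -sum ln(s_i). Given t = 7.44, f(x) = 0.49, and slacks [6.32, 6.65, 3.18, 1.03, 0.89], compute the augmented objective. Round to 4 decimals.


Step 1: Compute log-barrier.
ln values: [1.8437, 1.8946, 1.1569, 0.0296, -0.1165]
phi = -(1.8437 + 1.8946 + 1.1569 + 0.0296 - 0.1165) = -4.8082
Step 2: Compute augmented objective.
t*f(x) = 7.44*0.49 = 3.6456
Total = 3.6456 - 4.8082 = -1.1626


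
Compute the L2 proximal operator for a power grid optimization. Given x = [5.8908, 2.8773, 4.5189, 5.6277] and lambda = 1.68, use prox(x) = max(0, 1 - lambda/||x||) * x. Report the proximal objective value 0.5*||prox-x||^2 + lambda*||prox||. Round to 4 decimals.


Step 1: Compute ||x||.
||x|| = 9.7505
Step 2: Compute scaling factor.
scale = max(0, 1 - 1.68/9.7505) = 0.8277
Step 3: prox(x) = [4.8758, 2.3815, 3.7403, 4.6581]
||prox(x)|| = 8.0705
Step 4: Proximal objective.
0.5*||prox-x||^2 = 1.4112
lambda*||prox|| = 13.5584
Total = 14.9696


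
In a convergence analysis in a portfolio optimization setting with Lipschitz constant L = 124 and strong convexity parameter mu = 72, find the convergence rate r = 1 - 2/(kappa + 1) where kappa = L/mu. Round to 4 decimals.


Step 1: Compute the condition number.
kappa = L/mu = 124/72 = 1.7222
Step 2: Compute the convergence rate.
r = 1 - 2/(kappa + 1) = 1 - 2*mu/(L + mu) = (L - mu)/(L + mu) = 52/196 = 0.2653


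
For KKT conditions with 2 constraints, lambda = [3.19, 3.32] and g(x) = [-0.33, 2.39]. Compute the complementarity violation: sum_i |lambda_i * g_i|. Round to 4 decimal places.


KKT complementary slackness check:
lambda_1 * g_1 = 3.19 * -0.33 = -1.0527
lambda_2 * g_2 = 3.32 * 2.39 = 7.9348
Total violation = 1.0527 + 7.9348 = 8.9875


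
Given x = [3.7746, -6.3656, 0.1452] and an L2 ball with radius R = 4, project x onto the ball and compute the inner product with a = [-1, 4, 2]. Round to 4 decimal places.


Step 1: Compute ||x|| (intermediates to 6 decimals).
||x|| = sqrt(3.7746^2 + (-6.3656)^2 + 0.1452^2) = 7.401996
Step 2: Project.
Since ||x|| > R, scale = R/||x|| = 4/7.401996 = 0.540395, proj(x) = scale * x
proj(x) = [2.039775, -3.439938, 0.078465]
Step 3: Dot product.
a^T * proj(x) = -1*2.039775 + 4*(-3.439938) + 2*0.078465 = -15.6426


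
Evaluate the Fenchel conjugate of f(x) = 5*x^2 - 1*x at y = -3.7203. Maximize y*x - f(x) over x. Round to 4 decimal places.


f*(y) = sup_x {y*x - a*x^2 - b*x} = sup_x {(y-b)*x - a*x^2}
FOC: (y - b) - 2a*x = 0 => x* = (y - b)/(2a)
x* = (-3.7203 + 1)/(2*5) = -0.272
f*(-3.7203) = (y-b)^2/(4a) = (-3.7203 + 1)^2/(4*5)
= 7.4/20 = 0.37


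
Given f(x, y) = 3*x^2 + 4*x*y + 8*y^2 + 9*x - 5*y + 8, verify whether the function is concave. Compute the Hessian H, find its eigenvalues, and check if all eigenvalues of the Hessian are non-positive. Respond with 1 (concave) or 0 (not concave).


The Hessian of f(x,y) = 3*x^2 + 4*x*y + 8*y^2 + 9*x - 5*y + 8 is:
H = [[6, 4], [4, 16]]
Trace = 6 + 16 = 22
Determinant = 6*16 - (4)^2 = 80
Discriminant = (22)^2 - 4*80 = 164.0
Eigenvalues: lambda_1 = 4.5969, lambda_2 = 17.4031
The function is not concave.

0


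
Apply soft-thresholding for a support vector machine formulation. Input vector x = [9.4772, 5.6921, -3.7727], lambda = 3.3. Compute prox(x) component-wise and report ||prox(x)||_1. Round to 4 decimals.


Soft-thresholding with lambda = 3.3:
prox(9.4772) = sign(9.4772)*max(|9.4772| - 3.3, 0) = 6.1772
prox(5.6921) = sign(5.6921)*max(|5.6921| - 3.3, 0) = 2.3921
prox(-3.7727) = sign(-3.7727)*max(|-3.7727| - 3.3, 0) = -0.4727
prox(x) = [6.1772, 2.3921, -0.4727]
||prox(x)||_1 = 6.1772 + 2.3921 + 0.4727 = 9.042


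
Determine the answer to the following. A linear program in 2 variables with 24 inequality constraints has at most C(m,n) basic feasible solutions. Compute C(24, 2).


Each vertex corresponds to some choice of n active constraints out of m, so the number of vertices is at most C(m, n) = m! / (n!(m-n)!).
m = 24, n = 2
Numerator: 24 * 23
Denominator: 2! = 2
C(24, 2) = 276


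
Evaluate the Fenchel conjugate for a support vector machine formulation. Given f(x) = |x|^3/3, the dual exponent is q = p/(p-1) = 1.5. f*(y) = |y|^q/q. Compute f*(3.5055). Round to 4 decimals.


The conjugate exponent q satisfies 1/p + 1/q = 1.
p = 3, so q = 3/(3 - 1) = 1.5
|y|^q = 3.5055^1.5 = 6.5633
f*(3.5055) = 6.5633 / 1.5 = 4.3756


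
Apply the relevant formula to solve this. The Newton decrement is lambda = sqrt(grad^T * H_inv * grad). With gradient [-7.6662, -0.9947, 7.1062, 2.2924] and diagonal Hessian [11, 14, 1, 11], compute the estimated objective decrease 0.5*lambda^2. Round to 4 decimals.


Step 1: H is diagonal, so H^(-1) * g = [-0.6969, -0.0711, 7.1062, 0.2084].
Step 2: g^T H^(-1) g = sum_i g_i^2 / H_ii
  = (-7.6662)^2/11 + (-0.9947)^2/14 + (7.1062)^2/1 + (2.2924)^2/11
  = 5.3428 + 0.0707 + 50.4981 + 0.4777 = 56.3893
Step 3: Objective decrease = 0.5 * g^T H^(-1) g = 28.1946


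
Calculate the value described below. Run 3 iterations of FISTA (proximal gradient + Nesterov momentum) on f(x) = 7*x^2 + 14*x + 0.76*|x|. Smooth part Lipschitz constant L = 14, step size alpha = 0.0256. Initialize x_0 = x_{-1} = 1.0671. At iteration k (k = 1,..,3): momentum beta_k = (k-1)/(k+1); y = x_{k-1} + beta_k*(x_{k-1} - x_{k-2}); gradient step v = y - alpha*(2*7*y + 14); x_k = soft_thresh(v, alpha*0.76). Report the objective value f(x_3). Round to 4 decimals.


FISTA on f(x) = 7*x^2 + 14*x + 0.76*|x|
L = 14, alpha = 0.0256
Iteration 1: beta = 0.0, y = 1.0671 + 0.0*(1.0671 - 1.0671) = 1.0671
  grad(y) = 28.9394, v = y - alpha*grad = 0.3263
  prox(v) = soft_thresh(0.3263, 0.0195) = 0.3068
Iteration 2: beta = 0.3333, y = 0.3068 + 0.3333*(0.3068 - 1.0671) = 0.0534
  grad(y) = 14.747, v = y - alpha*grad = -0.3242
  prox(v) = soft_thresh(-0.3242, 0.0195) = -0.3047
Iteration 3: beta = 0.5, y = -0.3047 + 0.5*(-0.3047 - 0.3068) = -0.6105
  grad(y) = 5.4536, v = y - alpha*grad = -0.7501
  prox(v) = soft_thresh(-0.7501, 0.0195) = -0.7306
f(x_3) = 7*(-0.7306)^2 + 14*(-0.7306) + 0.76*|-0.7306| = -5.9368


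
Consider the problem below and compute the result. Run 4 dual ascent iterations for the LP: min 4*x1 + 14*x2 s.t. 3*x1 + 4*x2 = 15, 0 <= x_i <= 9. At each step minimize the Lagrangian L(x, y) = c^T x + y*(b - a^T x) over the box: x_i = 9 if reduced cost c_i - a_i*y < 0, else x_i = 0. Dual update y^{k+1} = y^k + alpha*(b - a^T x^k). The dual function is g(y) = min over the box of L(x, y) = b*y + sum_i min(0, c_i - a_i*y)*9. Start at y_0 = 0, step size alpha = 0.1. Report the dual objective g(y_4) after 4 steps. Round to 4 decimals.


Dual ascent for LP: min 4*x1 + 14*x2, 3*x1 + 4*x2 = 15, 0 <= x_i <= 9
Step 1: y^k = 0.0, reduced costs: (4.0, 14.0)
  x^k = (0.0, 0.0), subgradient = b - a^T x = 15.0
  y^{k+1} = 0.0 + 0.1*15.0 = 1.5
Step 2: y^k = 1.5, reduced costs: (-0.5, 8.0)
  x^k = (9.0, 0.0), subgradient = b - a^T x = -12.0
  y^{k+1} = 1.5 + 0.1*-12.0 = 0.3
Step 3: y^k = 0.3, reduced costs: (3.1, 12.8)
  x^k = (0.0, 0.0), subgradient = b - a^T x = 15.0
  y^{k+1} = 0.3 + 0.1*15.0 = 1.8
Step 4: y^k = 1.8, reduced costs: (-1.4, 6.8)
  x^k = (9.0, 0.0), subgradient = b - a^T x = -12.0
  y^{k+1} = 1.8 + 0.1*-12.0 = 0.6
Dual objective at y_4 = 0.6: reduced costs (2.2, 11.6), box minimizer x = (0.0, 0.0)
g(y_4) = b*y + (c1 - a1*y)*x1 + (c2 - a2*y)*x2 = 15*0.6 + 2.2*0.0 + 11.6*0.0 = 9.0 + 0.0 + 0.0 = 9.0


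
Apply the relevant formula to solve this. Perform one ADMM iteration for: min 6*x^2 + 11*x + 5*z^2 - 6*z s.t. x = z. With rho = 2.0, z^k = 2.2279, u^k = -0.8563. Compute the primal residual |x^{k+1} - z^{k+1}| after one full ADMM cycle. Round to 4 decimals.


ADMM iteration with rho = 2.0, z^k = 2.2279, u^k = -0.8563
Step 1: x-update.
Minimize 6*x^2 + 11*x + (2.0/2)*(x - 2.2279 - 0.8563)^2
FOC: (2*6 + 2.0)*x = -11 + 2.0*(2.2279 + 0.8563)
x^{k+1} = -0.3451
Step 2: z-update.
Minimize 5*z^2 - 6*z + (2.0/2)*(-0.3451 - z - 0.8563)^2
FOC: (2*5 + 2.0)*z = 6 + 2.0*(-0.3451 - 0.8563)
z^{k+1} = 0.2998
Step 3: u-update.
u^{k+1} = -0.8563 - 0.3451 - 0.2998 = -1.5012
Step 4: Primal residual = |-0.3451 - 0.2998| = 0.6449


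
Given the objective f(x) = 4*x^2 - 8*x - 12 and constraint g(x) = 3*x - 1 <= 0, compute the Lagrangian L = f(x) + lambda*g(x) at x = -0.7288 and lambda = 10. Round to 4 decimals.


Step 1: Evaluate f(x).
f(-0.7288) = 4*(-0.7288)^2 - 8*(-0.7288) - 12 = -4.045
Step 2: Evaluate g(x).
g(-0.7288) = 3*-0.7288 - 1 = -3.1864
Step 3: Compute Lagrangian.
L = -4.045 + 10*-3.1864 = -35.909


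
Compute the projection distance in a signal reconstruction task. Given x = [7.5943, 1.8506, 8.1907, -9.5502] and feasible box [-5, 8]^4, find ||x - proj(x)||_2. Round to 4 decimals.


Project each component onto [-5, 8].
clip(7.5943) = 7.5943, clip(1.8506) = 1.8506, clip(8.1907) = 8.0, clip(-9.5502) = -5.0
Projection = [7.5943, 1.8506, 8.0, -5.0]
Squared diffs: [0.0, 0.0, 0.0364, 20.7043]
Distance = sqrt(20.7407) = 4.5542


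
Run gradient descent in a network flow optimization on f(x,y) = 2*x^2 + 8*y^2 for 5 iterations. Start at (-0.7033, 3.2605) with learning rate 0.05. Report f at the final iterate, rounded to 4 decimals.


Gradient descent on f(x,y) = 2*x^2 + 8*y^2.
Starting point: (-0.7033, 3.2605), alpha = 0.05
Step 1: grad_x = 2*2*-0.7033 = -2.8132, grad_y = 2*8*3.2605 = 52.168
  x_1 = -0.7033 - 0.05*-2.8132 = -0.5626
  y_1 = 3.2605 - 0.05*52.168 = 0.6521
Step 2: grad_x = 2*2*-0.5626 = -2.2506, grad_y = 2*8*0.6521 = 10.4336
  x_2 = -0.5626 - 0.05*-2.2506 = -0.4501
  y_2 = 0.6521 - 0.05*10.4336 = 0.1304
Step 3: grad_x = 2*2*-0.4501 = -1.8004, grad_y = 2*8*0.1304 = 2.0867
  x_3 = -0.4501 - 0.05*-1.8004 = -0.3601
  y_3 = 0.1304 - 0.05*2.0867 = 0.0261
Step 4: grad_x = 2*2*-0.3601 = -1.4404, grad_y = 2*8*0.0261 = 0.4173
  x_4 = -0.3601 - 0.05*-1.4404 = -0.2881
  y_4 = 0.0261 - 0.05*0.4173 = 0.0052
Step 5: grad_x = 2*2*-0.2881 = -1.1523, grad_y = 2*8*0.0052 = 0.0835
  x_5 = -0.2881 - 0.05*-1.1523 = -0.2305
  y_5 = 0.0052 - 0.05*0.0835 = 0.001
f(-0.2305, 0.001) = 2*(-0.2305)^2 + 8*0.001^2 = 0.1062


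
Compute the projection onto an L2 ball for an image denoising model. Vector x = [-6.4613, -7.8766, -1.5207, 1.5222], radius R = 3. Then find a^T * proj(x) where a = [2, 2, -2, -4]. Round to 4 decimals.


Step 1: Compute ||x|| (intermediates to 6 decimals).
||x|| = sqrt((-6.4613)^2 + (-7.8766)^2 + (-1.5207)^2 + 1.5222^2) = 10.412437
Step 2: Project.
Since ||x|| > R, scale = R/||x|| = 3/10.412437 = 0.288117, proj(x) = scale * x
proj(x) = [-1.86161, -2.269382, -0.43814, 0.438572]
Step 3: Dot product.
a^T * proj(x) = 2*(-1.86161) + 2*(-2.269382) - 2*(-0.43814) - 4*0.438572 = -9.14


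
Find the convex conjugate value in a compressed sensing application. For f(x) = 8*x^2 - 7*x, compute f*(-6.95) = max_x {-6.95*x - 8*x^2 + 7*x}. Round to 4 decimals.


f*(y) = sup_x {y*x - a*x^2 - b*x} = sup_x {(y-b)*x - a*x^2}
FOC: (y - b) - 2a*x = 0 => x* = (y - b)/(2a)
x* = (-6.95 + 7)/(2*8) = 0.0031
f*(-6.95) = (y-b)^2/(4a) = (-6.95 + 7)^2/(4*8)
= 0.0025/32 = 0.0001


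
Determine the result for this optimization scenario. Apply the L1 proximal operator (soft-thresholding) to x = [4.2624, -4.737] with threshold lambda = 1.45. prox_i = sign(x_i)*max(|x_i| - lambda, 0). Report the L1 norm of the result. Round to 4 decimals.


Soft-thresholding with lambda = 1.45:
prox(4.2624) = sign(4.2624)*max(|4.2624| - 1.45, 0) = 2.8124
prox(-4.737) = sign(-4.737)*max(|-4.737| - 1.45, 0) = -3.287
prox(x) = [2.8124, -3.287]
||prox(x)||_1 = 2.8124 + 3.287 = 6.0994


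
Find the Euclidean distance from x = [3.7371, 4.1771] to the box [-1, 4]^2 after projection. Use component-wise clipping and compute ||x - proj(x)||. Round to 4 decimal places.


Project each component onto [-1, 4].
clip(3.7371) = 3.7371, clip(4.1771) = 4.0
Projection = [3.7371, 4.0]
Squared diffs: [0.0, 0.0314]
Distance = sqrt(0.0314) = 0.1771


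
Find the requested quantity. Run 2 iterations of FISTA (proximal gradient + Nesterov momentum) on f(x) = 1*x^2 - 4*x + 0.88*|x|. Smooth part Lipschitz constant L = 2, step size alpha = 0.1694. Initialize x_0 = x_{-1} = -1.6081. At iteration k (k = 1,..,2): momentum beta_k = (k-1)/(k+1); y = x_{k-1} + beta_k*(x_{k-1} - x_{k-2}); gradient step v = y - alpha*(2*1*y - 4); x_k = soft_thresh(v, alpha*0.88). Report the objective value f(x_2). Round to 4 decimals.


FISTA on f(x) = 1*x^2 - 4*x + 0.88*|x|
L = 2, alpha = 0.1694
Iteration 1: beta = 0.0, y = -1.6081 + 0.0*(-1.6081 + 1.6081) = -1.6081
  grad(y) = -7.2162, v = y - alpha*grad = -0.3857
  prox(v) = soft_thresh(-0.3857, 0.1491) = -0.2366
Iteration 2: beta = 0.3333, y = -0.2366 + 0.3333*(-0.2366 + 1.6081) = 0.2206
  grad(y) = -3.5589, v = y - alpha*grad = 0.8234
  prox(v) = soft_thresh(0.8234, 0.1491) = 0.6744
f(x_2) = 1*0.6744^2 - 4*0.6744 + 0.88*|0.6744| = -1.6492


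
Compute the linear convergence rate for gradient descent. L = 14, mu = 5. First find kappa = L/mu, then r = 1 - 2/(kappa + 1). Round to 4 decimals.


Step 1: Compute the condition number.
kappa = L/mu = 14/5 = 2.8
Step 2: Compute the convergence rate.
r = 1 - 2/(kappa + 1) = 1 - 2*mu/(L + mu) = (L - mu)/(L + mu) = 9/19 = 0.4737


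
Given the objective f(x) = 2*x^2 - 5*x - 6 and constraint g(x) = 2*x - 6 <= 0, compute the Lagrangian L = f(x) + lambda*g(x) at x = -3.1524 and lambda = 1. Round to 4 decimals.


Step 1: Evaluate f(x).
f(-3.1524) = 2*(-3.1524)^2 - 5*(-3.1524) - 6 = 29.6373
Step 2: Evaluate g(x).
g(-3.1524) = 2*-3.1524 - 6 = -12.3048
Step 3: Compute Lagrangian.
L = 29.6373 + 1*-12.3048 = 17.3325


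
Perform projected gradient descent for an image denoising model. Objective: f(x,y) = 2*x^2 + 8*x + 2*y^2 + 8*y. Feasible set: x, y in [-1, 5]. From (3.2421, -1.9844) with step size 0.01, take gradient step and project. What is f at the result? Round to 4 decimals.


Step 1: Compute gradient at (3.2421, -1.9844).
grad_x = 2*2*3.2421 + 8 = 20.9684
grad_y = 2*2*-1.9844 + 8 = 0.0624
Step 2: Gradient step.
x_raw = 3.2421 - 0.01*20.9684 = 3.0324
y_raw = -1.9844 - 0.01*0.0624 = -1.985
Step 3: Project onto [-1, 5].
x_proj = clip(3.0324) = 3.0324
y_proj = clip(-1.985) = -1.0
Step 4: Evaluate f.
f(3.0324, -1.0) = 36.6504


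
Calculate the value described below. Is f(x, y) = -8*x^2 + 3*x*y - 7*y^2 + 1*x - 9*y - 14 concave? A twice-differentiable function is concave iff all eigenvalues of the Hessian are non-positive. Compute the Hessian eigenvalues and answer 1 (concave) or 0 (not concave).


The Hessian of f(x,y) = -8*x^2 + 3*x*y - 7*y^2 + 1*x - 9*y - 14 is:
H = [[-16, 3], [3, -14]]
Trace = -16 - 14 = -30
Determinant = -16*-14 - (3)^2 = 215
Discriminant = (-30)^2 - 4*215 = 40.0
Eigenvalues: lambda_1 = -18.1623, lambda_2 = -11.8377
The function is concave.

1


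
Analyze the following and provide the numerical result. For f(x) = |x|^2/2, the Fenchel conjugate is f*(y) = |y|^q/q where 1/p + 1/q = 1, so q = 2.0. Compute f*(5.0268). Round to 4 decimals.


The conjugate exponent q satisfies 1/p + 1/q = 1.
p = 2, so q = 2/(2 - 1) = 2.0
|y|^q = 5.0268^2.0 = 25.2687
f*(5.0268) = 25.2687 / 2.0 = 12.6344


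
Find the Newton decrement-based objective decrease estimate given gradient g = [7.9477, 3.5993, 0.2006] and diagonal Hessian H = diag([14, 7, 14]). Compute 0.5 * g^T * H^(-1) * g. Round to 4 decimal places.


Step 1: H is diagonal, so H^(-1) * g = [0.5677, 0.5142, 0.0143].
Step 2: g^T H^(-1) g = sum_i g_i^2 / H_ii
  = (7.9477)^2/14 + (3.5993)^2/7 + (0.2006)^2/14
  = 4.5119 + 1.8507 + 0.0029 = 6.3654
Step 3: Objective decrease = 0.5 * g^T H^(-1) g = 3.1827


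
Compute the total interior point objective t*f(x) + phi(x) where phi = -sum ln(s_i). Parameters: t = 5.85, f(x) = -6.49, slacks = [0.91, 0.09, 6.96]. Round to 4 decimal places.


Step 1: Compute log-barrier.
ln values: [-0.0943, -2.4079, 1.9402]
phi = -(-0.0943 - 2.4079 + 1.9402) = 0.5621
Step 2: Compute augmented objective.
t*f(x) = 5.85*-6.49 = -37.9665
Total = -37.9665 + 0.5621 = -37.4044


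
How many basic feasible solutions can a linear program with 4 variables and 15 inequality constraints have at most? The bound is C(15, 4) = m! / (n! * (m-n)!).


Each vertex corresponds to some choice of n active constraints out of m, so the number of vertices is at most C(m, n) = m! / (n!(m-n)!).
m = 15, n = 4
Numerator: 15 * 14 * 13 * 12
Denominator: 4! = 24
C(15, 4) = 1365


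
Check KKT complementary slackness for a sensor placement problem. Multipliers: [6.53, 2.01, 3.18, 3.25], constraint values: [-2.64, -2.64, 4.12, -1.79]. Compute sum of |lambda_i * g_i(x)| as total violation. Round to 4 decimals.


KKT complementary slackness check:
lambda_1 * g_1 = 6.53 * -2.64 = -17.2392
lambda_2 * g_2 = 2.01 * -2.64 = -5.3064
lambda_3 * g_3 = 3.18 * 4.12 = 13.1016
lambda_4 * g_4 = 3.25 * -1.79 = -5.8175
Total violation = 17.2392 + 5.3064 + 13.1016 + 5.8175 = 41.4647


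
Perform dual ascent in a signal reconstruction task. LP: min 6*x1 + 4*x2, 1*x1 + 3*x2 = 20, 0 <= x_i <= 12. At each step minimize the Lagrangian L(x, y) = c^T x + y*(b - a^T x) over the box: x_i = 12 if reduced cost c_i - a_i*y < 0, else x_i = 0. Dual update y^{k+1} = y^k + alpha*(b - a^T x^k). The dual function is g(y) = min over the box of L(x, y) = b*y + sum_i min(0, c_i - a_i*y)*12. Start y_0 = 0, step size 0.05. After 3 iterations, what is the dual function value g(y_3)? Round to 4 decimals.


Dual ascent for LP: min 6*x1 + 4*x2, 1*x1 + 3*x2 = 20, 0 <= x_i <= 12
Step 1: y^k = 0.0, reduced costs: (6.0, 4.0)
  x^k = (0.0, 0.0), subgradient = b - a^T x = 20.0
  y^{k+1} = 0.0 + 0.05*20.0 = 1.0
Step 2: y^k = 1.0, reduced costs: (5.0, 1.0)
  x^k = (0.0, 0.0), subgradient = b - a^T x = 20.0
  y^{k+1} = 1.0 + 0.05*20.0 = 2.0
Step 3: y^k = 2.0, reduced costs: (4.0, -2.0)
  x^k = (0.0, 12.0), subgradient = b - a^T x = -16.0
  y^{k+1} = 2.0 + 0.05*-16.0 = 1.2
Dual objective at y_3 = 1.2: reduced costs (4.8, 0.4), box minimizer x = (0.0, 0.0)
g(y_3) = b*y + (c1 - a1*y)*x1 + (c2 - a2*y)*x2 = 20*1.2 + 4.8*0.0 + 0.4*0.0 = 24.0 + 0.0 + 0.0 = 24.0


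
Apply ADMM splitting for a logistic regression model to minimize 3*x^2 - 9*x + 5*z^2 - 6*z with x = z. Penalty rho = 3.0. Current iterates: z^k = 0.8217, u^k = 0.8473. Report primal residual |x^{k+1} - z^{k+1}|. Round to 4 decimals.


ADMM iteration with rho = 3.0, z^k = 0.8217, u^k = 0.8473
Step 1: x-update.
Minimize 3*x^2 - 9*x + (3.0/2)*(x - 0.8217 + 0.8473)^2
FOC: (2*3 + 3.0)*x = 9 + 3.0*(0.8217 - 0.8473)
x^{k+1} = 0.9915
Step 2: z-update.
Minimize 5*z^2 - 6*z + (3.0/2)*(0.9915 - z + 0.8473)^2
FOC: (2*5 + 3.0)*z = 6 + 3.0*(0.9915 + 0.8473)
z^{k+1} = 0.8859
Step 3: u-update.
u^{k+1} = 0.8473 + 0.9915 - 0.8859 = 0.9529
Step 4: Primal residual = |0.9915 - 0.8859| = 0.1056


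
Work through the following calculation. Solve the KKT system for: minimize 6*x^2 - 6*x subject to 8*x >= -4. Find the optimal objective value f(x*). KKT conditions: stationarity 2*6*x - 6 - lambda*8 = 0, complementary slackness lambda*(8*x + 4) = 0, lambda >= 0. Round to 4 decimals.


Step 1: Try lambda = 0 (constraint inactive).
Stationarity: 2*6*x - 6 = 0
x* = 6/(2*6) = 0.5
Check constraint: 8*0.5 = 4.0 >= -4 -- satisfied.
Step 2: Compute optimal value.
f(x*) = 6*0.5^2 - 6*0.5 = -1.5


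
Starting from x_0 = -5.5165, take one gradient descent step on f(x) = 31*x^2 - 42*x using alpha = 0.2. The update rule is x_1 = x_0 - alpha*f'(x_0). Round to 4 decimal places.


We compute the gradient at x_0 and apply the update.
f'(x) = 62*x - 42
f'(-5.5165) = 62*-5.5165 - 42 = -384.023
x_1 = -5.5165 - 0.2*-384.023 = 71.2881


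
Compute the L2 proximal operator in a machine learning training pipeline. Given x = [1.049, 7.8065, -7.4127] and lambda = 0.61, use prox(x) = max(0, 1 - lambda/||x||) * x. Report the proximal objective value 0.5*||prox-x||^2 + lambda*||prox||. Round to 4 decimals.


Step 1: Compute ||x||.
||x|| = 10.8162
Step 2: Compute scaling factor.
scale = max(0, 1 - 0.61/10.8162) = 0.9436
Step 3: prox(x) = [0.9898, 7.3662, -6.9946]
||prox(x)|| = 10.2062
Step 4: Proximal objective.
0.5*||prox-x||^2 = 0.1861
lambda*||prox|| = 6.2258
Total = 6.4118


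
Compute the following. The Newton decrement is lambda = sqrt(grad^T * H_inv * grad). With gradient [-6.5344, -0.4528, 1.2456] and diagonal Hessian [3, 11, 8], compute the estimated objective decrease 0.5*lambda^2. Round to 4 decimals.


Step 1: H is diagonal, so H^(-1) * g = [-2.1781, -0.0412, 0.1557].
Step 2: g^T H^(-1) g = sum_i g_i^2 / H_ii
  = (-6.5344)^2/3 + (-0.4528)^2/11 + (1.2456)^2/8
  = 14.2328 + 0.0186 + 0.1939 = 14.4454
Step 3: Objective decrease = 0.5 * g^T H^(-1) g = 7.2227


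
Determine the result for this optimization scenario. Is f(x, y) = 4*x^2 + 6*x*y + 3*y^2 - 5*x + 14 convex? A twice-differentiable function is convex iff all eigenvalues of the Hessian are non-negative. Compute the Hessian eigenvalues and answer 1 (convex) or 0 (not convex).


The Hessian of f(x,y) = 4*x^2 + 6*x*y + 3*y^2 - 5*x + 14 is:
H = [[8, 6], [6, 6]]
Trace = 8 + 6 = 14
Determinant = 8*6 - (6)^2 = 12
Discriminant = (14)^2 - 4*12 = 148.0
Eigenvalues: lambda_1 = 0.9172, lambda_2 = 13.0828
The function is convex.

1


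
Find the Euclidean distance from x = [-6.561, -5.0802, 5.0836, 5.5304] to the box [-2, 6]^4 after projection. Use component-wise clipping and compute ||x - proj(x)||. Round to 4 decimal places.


Project each component onto [-2, 6].
clip(-6.561) = -2.0, clip(-5.0802) = -2.0, clip(5.0836) = 5.0836, clip(5.5304) = 5.5304
Projection = [-2.0, -2.0, 5.0836, 5.5304]
Squared diffs: [20.8027, 9.4876, 0.0, 0.0]
Distance = sqrt(30.2903) = 5.5037


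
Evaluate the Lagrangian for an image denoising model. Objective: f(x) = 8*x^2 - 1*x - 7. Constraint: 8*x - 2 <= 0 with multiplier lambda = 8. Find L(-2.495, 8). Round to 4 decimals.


Step 1: Evaluate f(x).
f(-2.495) = 8*(-2.495)^2 - 1*(-2.495) - 7 = 45.2952
Step 2: Evaluate g(x).
g(-2.495) = 8*-2.495 - 2 = -21.96
Step 3: Compute Lagrangian.
L = 45.2952 + 8*-21.96 = -130.3848
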